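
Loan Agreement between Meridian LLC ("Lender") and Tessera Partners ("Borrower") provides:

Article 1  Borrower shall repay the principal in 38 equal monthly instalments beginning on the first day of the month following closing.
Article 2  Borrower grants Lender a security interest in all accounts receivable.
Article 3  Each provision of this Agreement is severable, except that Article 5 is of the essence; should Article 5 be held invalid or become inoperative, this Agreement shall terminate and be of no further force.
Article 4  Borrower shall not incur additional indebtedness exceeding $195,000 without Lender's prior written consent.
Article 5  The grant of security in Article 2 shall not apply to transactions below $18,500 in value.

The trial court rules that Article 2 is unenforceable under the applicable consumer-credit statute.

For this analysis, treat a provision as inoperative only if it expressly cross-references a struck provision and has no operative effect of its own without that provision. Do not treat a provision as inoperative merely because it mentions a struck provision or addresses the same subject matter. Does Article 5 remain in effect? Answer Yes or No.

No

Article 2 is struck. Article 5 has no operative effect of its own apart from Article 2 and is therefore inoperative. Article 3 makes Article 5 an essential term, and Article 5 has been rendered inoperative by the cascade; under Article 3, the entire Agreement is therefore void. No provision of the Agreement survives. Article 5 is among the inoperative provisions, so the answer is no.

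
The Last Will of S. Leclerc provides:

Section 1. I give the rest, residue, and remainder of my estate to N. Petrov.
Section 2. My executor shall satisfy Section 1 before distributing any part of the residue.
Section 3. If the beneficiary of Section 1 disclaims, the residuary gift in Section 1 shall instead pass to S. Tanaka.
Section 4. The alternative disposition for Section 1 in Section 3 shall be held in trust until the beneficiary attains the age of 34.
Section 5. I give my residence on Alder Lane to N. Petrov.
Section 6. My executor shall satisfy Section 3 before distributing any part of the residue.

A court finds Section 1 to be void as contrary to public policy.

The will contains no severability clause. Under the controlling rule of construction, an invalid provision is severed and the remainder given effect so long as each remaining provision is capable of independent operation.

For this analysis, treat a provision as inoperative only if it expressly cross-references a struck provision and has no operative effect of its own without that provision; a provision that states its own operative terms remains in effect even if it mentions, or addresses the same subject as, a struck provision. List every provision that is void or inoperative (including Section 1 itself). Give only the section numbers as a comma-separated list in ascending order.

Section 1 is struck. Section 2 merely fixes the priority direction for Section 1; with Section 1 gone it has nothing to operate on and falls away. Section 3 operates only by reference to Section 1, so it falls with Section 1. Section 4 operates only by reference to Section 3, so it falls with Section 3. Section 6 operates only by reference to Section 3, so it falls with Section 3. Under the stated default rule, only provisions that cannot operate independently fall away; the rest are enforced. Only Section 5 remains in effect.

1, 2, 3, 4, 6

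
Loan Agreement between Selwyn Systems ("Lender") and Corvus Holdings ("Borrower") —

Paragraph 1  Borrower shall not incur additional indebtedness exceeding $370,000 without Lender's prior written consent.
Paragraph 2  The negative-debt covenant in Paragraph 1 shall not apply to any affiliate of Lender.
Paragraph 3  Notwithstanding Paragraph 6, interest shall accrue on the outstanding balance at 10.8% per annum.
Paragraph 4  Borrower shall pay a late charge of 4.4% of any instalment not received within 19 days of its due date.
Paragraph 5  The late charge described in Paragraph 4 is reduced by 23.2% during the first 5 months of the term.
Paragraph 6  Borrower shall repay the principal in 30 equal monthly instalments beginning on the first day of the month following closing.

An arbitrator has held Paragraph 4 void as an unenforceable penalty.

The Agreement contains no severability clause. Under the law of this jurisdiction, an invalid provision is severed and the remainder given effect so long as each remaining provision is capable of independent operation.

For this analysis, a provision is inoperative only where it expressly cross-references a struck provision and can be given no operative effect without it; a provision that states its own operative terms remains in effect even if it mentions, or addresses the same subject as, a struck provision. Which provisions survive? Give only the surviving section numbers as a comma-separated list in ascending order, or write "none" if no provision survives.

Paragraph 4 is struck. The whole of Paragraph 5 is the introductory reduction to the late charge, defined by reference to Paragraph 4, so Paragraph 5 cannot stand once Paragraph 4 is removed. Under the stated default rule, only provisions that cannot operate independently fall away; the rest are enforced. The provisions still in force are Paragraph 1, Paragraph 2, Paragraph 3, and Paragraph 6.

1, 2, 3, 6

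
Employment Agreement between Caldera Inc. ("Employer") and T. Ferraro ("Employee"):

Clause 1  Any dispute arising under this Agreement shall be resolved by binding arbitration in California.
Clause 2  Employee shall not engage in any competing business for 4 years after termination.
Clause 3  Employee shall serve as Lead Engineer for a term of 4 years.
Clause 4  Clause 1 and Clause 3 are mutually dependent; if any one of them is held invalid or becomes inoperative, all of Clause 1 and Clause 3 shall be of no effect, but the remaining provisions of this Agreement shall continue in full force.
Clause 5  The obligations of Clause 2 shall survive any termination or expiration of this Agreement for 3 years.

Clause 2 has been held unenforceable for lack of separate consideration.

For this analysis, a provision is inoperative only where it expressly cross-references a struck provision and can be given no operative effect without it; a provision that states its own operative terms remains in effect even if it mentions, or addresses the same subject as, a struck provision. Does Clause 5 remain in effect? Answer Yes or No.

Clause 2 is struck. The only function of Clause 5 is the survival period for Clause 2, so it cannot stand once Clause 2 is removed. Clause 4 ties Clause 1 and Clause 3 together, but none of those is affected here; the remaining provisions continue in force under Clause 4. The provisions still in force are Clause 1, Clause 3, and Clause 4. Clause 5 is among the inoperative provisions, so the answer is no.

No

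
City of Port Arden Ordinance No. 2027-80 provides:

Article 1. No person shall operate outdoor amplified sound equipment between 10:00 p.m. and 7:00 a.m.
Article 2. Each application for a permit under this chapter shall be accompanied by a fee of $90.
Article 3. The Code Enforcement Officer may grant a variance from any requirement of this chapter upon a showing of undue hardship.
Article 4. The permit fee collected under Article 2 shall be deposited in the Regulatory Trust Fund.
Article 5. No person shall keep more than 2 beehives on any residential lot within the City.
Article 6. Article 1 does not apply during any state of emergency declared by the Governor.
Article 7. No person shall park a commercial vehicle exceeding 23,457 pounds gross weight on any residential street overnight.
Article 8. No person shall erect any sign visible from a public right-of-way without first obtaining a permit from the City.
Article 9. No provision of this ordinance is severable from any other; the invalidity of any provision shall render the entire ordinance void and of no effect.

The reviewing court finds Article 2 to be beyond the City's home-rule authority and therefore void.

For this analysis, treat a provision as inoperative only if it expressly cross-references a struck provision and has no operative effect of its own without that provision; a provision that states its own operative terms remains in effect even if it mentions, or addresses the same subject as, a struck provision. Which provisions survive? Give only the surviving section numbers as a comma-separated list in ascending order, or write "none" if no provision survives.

Article 2 is struck. Article 4 does nothing except set the disposition of the permit fee by reference to Article 2; with Article 2 gone it has no independent effect and is inoperative. Article 9 provides that the ordinance is not severable, so the invalidity of any one provision voids the entire ordinance. No provision of the ordinance survives.

none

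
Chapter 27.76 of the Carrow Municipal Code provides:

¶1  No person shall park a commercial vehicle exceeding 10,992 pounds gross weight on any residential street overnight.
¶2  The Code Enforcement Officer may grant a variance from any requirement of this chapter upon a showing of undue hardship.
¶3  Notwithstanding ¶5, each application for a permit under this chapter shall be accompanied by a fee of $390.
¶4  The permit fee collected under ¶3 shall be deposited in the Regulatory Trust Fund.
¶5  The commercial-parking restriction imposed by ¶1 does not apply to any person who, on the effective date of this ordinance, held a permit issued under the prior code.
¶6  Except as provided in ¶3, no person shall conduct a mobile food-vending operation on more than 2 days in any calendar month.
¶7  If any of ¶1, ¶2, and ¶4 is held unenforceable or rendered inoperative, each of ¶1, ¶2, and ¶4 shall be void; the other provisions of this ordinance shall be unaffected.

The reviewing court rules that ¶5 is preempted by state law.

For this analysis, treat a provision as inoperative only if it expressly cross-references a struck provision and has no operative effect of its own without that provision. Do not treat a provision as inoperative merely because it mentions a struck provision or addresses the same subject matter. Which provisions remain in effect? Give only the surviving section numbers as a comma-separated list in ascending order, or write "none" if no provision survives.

1, 2, 3, 4, 6, 7

¶5 is struck. Although ¶3 refers to ¶5, its operative terms do not depend on ¶5, so it remains in effect. Nothing else in the ordinance is defined by reference to ¶5. ¶7 ties ¶1, ¶2, and ¶4 together, but none of those is affected here; the remaining provisions continue in force under ¶7. ¶1, ¶2, ¶3, ¶4, ¶6, and ¶7 remain in effect.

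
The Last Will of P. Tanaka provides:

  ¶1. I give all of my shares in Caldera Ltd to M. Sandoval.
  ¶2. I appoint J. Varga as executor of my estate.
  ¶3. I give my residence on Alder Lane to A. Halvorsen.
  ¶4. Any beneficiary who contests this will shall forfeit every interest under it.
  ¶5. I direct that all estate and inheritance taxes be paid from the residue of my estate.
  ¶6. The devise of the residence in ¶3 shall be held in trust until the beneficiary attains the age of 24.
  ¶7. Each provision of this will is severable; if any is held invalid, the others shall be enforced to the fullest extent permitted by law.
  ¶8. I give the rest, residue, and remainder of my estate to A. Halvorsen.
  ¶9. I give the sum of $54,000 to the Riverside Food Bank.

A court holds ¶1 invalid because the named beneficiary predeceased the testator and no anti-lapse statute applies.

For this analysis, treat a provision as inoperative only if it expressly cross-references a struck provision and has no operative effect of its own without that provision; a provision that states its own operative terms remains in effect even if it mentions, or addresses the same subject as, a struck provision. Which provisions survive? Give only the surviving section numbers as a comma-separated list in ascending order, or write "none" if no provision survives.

¶1 is struck. Nothing else in the will is defined by reference to ¶1. Under the severability clause in ¶7, the remaining provisions continue in force. The provisions still in force are ¶2, ¶3, ¶4, ¶5, ¶6, ¶7, ¶8, and ¶9.

2, 3, 4, 5, 6, 7, 8, 9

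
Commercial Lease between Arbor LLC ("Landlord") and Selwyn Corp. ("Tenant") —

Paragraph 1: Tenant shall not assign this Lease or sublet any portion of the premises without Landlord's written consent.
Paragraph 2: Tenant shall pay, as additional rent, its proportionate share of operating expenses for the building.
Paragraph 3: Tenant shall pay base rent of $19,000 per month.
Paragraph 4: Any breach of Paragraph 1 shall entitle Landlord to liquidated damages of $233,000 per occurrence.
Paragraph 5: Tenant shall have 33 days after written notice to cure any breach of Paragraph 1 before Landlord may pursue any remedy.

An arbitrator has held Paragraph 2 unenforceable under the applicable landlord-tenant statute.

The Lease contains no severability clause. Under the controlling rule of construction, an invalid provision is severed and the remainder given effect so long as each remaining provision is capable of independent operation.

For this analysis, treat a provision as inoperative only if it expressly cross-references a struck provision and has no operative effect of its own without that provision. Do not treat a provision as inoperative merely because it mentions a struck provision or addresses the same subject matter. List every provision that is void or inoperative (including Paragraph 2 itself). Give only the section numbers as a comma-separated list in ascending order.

Paragraph 2 is struck. No other provision's operative terms depend on Paragraph 2. With no severability clause, the stated default rule severs what cannot stand and enforces each remaining provision that can operate on its own. Paragraph 1, Paragraph 3, Paragraph 4, and Paragraph 5 remain in effect.

2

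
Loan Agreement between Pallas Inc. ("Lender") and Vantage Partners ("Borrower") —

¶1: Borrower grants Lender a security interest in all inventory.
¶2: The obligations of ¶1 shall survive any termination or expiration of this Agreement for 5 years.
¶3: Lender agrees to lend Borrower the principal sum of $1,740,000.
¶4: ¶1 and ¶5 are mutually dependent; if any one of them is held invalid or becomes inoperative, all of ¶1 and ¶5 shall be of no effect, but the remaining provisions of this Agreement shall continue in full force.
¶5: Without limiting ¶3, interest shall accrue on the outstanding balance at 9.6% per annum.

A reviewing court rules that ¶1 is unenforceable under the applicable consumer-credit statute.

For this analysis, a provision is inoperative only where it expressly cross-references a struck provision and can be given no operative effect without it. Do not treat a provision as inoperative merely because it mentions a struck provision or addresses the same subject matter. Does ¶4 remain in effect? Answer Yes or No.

¶1 is struck. ¶2 has no operative effect of its own apart from ¶1 and is therefore inoperative. ¶4 declares ¶1 and ¶5 mutually dependent; since one of them has fallen, all of them are of no effect. That brings down ¶5 as well. The remainder continues in force under ¶4. That leaves ¶3 and ¶4 in effect. ¶4 is among the surviving provisions, so the answer is yes.

Yes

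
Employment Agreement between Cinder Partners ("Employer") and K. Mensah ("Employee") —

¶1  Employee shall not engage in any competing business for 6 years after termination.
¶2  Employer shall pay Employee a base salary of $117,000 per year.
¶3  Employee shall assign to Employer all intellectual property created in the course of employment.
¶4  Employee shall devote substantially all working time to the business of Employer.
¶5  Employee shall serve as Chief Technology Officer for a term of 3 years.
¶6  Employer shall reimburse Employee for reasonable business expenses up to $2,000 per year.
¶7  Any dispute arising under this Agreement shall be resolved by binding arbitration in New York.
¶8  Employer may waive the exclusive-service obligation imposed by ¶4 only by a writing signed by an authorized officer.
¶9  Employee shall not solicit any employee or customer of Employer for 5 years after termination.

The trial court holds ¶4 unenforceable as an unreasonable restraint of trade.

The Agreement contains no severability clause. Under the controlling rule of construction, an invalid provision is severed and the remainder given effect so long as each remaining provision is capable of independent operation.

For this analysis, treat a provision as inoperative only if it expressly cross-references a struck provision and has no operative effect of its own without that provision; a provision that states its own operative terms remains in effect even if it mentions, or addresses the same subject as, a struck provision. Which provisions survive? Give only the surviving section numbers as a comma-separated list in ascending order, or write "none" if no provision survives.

¶4 is struck. ¶8 merely fixes the waiver condition for ¶4; with ¶4 gone it has nothing to operate on and falls away. Under the stated default rule, only provisions that cannot operate independently fall away; the rest are enforced. The provisions still in force are ¶1, ¶2, ¶3, ¶5, ¶6, ¶7, and ¶9.

1, 2, 3, 5, 6, 7, 9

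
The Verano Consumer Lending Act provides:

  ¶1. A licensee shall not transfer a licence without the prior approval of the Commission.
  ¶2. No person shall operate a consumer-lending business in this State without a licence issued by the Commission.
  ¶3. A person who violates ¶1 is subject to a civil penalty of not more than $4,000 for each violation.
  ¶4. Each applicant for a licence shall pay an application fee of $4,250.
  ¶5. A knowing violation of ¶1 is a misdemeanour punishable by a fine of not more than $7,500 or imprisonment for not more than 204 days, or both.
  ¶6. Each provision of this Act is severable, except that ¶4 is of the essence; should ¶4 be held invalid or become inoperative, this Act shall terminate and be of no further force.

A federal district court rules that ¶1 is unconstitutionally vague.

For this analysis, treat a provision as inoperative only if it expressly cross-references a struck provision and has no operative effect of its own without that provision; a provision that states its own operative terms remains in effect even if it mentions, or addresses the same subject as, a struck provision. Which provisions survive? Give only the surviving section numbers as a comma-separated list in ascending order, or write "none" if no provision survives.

2, 4, 6

¶1 is struck. ¶3 operates only by reference to ¶1, so it falls with ¶1. ¶5 operates only by reference to ¶1, so it falls with ¶1. ¶6 makes ¶4 an essential term, but ¶4 is unaffected, so the severability proviso in ¶6 preserves the remaining provisions. The provisions still in force are ¶2, ¶4, and ¶6.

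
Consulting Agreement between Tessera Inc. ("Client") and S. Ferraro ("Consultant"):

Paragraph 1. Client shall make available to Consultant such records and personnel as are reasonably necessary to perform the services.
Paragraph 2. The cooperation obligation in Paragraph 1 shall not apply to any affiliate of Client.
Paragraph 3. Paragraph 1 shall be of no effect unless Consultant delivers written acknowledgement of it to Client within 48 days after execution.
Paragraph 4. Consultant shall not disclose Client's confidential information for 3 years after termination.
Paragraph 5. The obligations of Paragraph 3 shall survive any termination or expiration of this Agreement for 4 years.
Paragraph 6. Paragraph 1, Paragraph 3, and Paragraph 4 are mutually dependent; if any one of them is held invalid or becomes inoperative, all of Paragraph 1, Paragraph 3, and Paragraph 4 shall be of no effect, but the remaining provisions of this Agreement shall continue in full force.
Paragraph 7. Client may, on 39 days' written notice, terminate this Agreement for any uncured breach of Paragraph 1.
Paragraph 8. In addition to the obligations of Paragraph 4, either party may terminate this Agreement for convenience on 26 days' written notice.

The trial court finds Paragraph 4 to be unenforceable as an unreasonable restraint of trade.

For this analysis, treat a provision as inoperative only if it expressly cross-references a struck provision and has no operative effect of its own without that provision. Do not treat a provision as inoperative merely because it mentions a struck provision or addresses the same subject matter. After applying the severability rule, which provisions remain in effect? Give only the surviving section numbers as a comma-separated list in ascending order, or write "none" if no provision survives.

6, 8

Paragraph 4 is struck. Although Paragraph 8 refers to Paragraph 4, its operative terms do not depend on Paragraph 4, so it remains in effect. No other provision's operative terms depend on Paragraph 4. Paragraph 6 declares Paragraph 1, Paragraph 3, and Paragraph 4 mutually dependent; since one of them has fallen, all of them are of no effect. That brings down Paragraph 1 and Paragraph 3 as well. Paragraph 2, Paragraph 5, and Paragraph 7 in turn depend solely on a provision now struck and likewise fall. The remainder continues in force under Paragraph 6. That leaves Paragraph 6 and Paragraph 8 in effect.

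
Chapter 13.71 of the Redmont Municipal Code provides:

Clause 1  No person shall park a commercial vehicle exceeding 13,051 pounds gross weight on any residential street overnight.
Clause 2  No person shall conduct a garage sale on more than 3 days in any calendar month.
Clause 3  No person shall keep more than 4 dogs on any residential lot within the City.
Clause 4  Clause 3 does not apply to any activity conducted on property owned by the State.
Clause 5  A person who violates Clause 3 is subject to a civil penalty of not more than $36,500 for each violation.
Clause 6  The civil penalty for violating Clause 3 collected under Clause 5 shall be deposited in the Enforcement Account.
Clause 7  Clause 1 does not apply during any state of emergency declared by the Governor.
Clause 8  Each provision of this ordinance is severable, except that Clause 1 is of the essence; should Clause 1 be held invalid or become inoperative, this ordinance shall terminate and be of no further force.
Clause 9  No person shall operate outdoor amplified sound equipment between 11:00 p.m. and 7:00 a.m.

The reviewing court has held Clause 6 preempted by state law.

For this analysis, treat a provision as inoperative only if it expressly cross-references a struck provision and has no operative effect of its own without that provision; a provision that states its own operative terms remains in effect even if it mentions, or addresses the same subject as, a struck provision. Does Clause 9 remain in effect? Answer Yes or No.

Yes

Clause 6 is struck. Nothing else in the ordinance is defined by reference to Clause 6. Clause 8 makes Clause 1 an essential term, but Clause 1 is unaffected, so the severability proviso in Clause 8 preserves the remaining provisions. Clause 1, Clause 2, Clause 3, Clause 4, Clause 5, Clause 7, Clause 8, and Clause 9 remain in effect. Clause 9 is among the surviving provisions, so the answer is yes.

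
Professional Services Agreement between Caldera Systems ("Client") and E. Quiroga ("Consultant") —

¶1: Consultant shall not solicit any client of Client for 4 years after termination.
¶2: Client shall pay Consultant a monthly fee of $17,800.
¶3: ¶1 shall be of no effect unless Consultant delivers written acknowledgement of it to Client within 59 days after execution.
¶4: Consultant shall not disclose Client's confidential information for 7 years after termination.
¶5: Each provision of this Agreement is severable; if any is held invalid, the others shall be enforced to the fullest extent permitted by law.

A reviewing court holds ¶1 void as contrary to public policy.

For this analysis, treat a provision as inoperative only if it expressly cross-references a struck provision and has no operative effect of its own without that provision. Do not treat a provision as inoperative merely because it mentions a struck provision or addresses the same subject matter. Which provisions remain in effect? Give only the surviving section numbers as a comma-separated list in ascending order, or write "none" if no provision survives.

2, 4, 5

¶1 is struck. ¶3 has no operative effect of its own apart from ¶1 and is therefore inoperative. Under the severability clause in ¶5, the remaining provisions continue in force. That leaves ¶2, ¶4, and ¶5 in effect.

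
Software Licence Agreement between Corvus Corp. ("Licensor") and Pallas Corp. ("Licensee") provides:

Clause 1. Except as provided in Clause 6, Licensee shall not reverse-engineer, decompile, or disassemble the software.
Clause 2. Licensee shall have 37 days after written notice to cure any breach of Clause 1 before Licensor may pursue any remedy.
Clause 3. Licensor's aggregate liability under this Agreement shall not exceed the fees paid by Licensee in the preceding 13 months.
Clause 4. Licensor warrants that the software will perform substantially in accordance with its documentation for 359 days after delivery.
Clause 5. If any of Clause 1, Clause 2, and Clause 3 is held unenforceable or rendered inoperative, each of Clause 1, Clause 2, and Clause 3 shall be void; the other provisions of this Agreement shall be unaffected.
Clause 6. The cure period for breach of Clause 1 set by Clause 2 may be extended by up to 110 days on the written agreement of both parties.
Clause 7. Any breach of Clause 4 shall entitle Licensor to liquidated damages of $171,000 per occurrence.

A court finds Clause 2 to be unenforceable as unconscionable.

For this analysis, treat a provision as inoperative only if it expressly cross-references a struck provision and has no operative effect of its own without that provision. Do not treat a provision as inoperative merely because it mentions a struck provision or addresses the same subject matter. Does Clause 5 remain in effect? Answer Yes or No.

Clause 2 is struck. Clause 6 operates only by reference to Clause 2, so it falls with Clause 2. Clause 5 declares Clause 1, Clause 2, and Clause 3 mutually dependent; since one of them has fallen, all of them are of no effect. That brings down Clause 1 and Clause 3 as well. The remainder continues in force under Clause 5. That leaves Clause 4, Clause 5, and Clause 7 in effect. Clause 5 is among the surviving provisions, so the answer is yes.

Yes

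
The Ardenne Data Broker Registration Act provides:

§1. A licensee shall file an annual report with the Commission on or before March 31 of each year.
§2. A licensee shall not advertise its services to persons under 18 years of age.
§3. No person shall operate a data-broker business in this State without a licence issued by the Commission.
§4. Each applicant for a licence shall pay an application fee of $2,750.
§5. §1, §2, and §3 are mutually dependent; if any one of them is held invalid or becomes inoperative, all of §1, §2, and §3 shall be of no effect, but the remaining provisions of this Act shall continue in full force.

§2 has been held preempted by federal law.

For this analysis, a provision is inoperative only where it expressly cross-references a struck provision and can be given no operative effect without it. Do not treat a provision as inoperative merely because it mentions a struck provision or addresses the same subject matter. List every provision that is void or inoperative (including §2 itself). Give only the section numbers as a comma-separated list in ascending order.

§2 is struck. No other provision's operative terms depend on §2. §5 declares §1, §2, and §3 mutually dependent; since one of them has fallen, all of them are of no effect. That brings down §1 and §3 as well. The remainder continues in force under §5. That leaves §4 and §5 in effect.

1, 2, 3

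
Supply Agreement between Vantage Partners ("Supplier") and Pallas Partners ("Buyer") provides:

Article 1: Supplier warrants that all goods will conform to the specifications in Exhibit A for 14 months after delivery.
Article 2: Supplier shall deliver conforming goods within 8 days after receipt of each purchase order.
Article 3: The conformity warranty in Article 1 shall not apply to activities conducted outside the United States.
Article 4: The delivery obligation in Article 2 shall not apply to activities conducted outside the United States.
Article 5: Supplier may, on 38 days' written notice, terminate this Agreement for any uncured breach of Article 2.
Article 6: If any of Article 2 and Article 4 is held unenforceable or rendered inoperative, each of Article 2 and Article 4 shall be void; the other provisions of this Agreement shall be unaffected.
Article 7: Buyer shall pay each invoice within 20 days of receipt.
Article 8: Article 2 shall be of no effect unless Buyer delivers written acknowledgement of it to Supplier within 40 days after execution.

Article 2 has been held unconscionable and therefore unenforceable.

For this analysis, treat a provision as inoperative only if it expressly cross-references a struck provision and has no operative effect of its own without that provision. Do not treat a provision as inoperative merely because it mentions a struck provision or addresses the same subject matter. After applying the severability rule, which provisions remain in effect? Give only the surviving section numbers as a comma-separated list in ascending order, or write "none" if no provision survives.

Article 2 is struck. Article 4 does nothing except set the carve-out from the delivery obligation by reference to Article 2; with Article 2 gone it has no independent effect and is inoperative. Article 5 has no operative effect of its own apart from Article 2 and is therefore inoperative. Article 8 operates only by reference to Article 2, so it falls with Article 2. Article 6 declares Article 2 and Article 4 mutually dependent; since one of them has fallen, all of them are of no effect. The remainder continues in force under Article 6. Article 1, Article 3, Article 6, and Article 7 remain in effect.

1, 3, 6, 7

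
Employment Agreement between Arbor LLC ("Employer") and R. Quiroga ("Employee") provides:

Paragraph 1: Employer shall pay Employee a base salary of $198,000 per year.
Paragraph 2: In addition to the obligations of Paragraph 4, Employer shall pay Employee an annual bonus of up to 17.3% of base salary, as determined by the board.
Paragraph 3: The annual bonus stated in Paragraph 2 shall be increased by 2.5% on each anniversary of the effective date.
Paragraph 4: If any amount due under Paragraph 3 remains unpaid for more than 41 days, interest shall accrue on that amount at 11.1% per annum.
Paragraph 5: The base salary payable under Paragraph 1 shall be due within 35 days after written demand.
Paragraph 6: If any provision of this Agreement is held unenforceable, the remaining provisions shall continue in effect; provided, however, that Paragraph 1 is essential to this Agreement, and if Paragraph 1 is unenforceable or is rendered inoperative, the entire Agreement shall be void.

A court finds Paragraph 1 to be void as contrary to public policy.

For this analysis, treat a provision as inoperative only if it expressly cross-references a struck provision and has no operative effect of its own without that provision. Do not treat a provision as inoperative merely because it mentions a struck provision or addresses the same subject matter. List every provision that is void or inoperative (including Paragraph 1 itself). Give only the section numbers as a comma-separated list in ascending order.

Paragraph 1 is struck. Paragraph 5 operates only by reference to Paragraph 1, so it falls with Paragraph 1. Paragraph 6 makes Paragraph 1 an essential term, and Paragraph 1 is the provision held invalid; under Paragraph 6, the entire Agreement is therefore void. No provision of the Agreement survives.

1, 2, 3, 4, 5, 6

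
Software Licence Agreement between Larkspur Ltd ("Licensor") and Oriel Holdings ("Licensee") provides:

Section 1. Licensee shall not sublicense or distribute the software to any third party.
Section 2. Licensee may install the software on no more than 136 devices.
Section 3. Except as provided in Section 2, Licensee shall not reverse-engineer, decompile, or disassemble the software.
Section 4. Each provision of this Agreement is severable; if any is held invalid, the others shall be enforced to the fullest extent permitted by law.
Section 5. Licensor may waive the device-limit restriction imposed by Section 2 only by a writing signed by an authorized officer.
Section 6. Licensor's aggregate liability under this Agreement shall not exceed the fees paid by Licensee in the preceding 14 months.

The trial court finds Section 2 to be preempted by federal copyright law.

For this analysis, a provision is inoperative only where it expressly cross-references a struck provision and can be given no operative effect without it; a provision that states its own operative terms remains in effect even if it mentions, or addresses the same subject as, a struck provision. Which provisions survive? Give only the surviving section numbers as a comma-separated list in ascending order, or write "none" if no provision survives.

1, 3, 4, 6

Section 2 is struck. The only function of Section 5 is the waiver condition for Section 2, so it cannot stand once Section 2 is removed. Section 3 mentions Section 2 but its own obligation stands independently of Section 2, so Section 3 is not affected. Section 4 is a severability clause and preserves every provision that can still be given independent effect. Section 1, Section 3, Section 4, and Section 6 remain in effect.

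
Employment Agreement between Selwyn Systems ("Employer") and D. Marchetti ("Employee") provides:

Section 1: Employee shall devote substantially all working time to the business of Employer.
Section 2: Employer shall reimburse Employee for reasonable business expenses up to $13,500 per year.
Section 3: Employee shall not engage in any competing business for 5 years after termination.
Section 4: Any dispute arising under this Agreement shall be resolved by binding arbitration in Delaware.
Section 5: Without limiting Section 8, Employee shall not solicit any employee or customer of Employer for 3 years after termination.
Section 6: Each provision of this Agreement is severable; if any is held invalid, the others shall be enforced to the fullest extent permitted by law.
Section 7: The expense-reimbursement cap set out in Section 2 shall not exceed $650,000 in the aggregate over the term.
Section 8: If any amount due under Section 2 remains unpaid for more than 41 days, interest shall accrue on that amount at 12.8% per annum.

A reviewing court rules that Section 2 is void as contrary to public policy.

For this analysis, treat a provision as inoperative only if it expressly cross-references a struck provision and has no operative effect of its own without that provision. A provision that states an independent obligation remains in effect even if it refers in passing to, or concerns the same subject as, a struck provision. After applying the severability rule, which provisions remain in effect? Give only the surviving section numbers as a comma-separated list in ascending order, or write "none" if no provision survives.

1, 3, 4, 5, 6

Section 2 is struck. Section 7 does nothing except set the aggregate cap on the expense-reimbursement cap by reference to Section 2; with Section 2 gone it has no independent effect and is inoperative. Section 8 operates only by reference to Section 2, so it falls with Section 2. Although Section 5 refers to Section 8, its operative terms do not depend on Section 8, so it remains in effect. Under the severability clause in Section 6, the remaining provisions continue in force. Section 1, Section 3, Section 4, Section 5, and Section 6 remain in effect.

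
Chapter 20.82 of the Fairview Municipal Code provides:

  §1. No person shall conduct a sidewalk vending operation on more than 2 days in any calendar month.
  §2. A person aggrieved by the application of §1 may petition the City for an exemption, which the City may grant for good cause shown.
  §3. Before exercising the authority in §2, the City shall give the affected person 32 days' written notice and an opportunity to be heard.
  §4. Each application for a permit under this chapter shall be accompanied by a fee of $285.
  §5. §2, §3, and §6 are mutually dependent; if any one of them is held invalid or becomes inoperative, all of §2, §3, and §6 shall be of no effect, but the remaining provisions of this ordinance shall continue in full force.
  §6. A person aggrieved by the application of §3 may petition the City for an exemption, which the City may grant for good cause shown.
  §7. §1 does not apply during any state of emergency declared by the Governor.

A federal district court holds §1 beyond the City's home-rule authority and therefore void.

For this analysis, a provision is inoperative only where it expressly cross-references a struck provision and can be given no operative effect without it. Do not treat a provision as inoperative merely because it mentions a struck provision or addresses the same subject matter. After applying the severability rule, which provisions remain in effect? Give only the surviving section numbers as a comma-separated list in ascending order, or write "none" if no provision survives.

4, 5

§1 is struck. §2 merely fixes the exemption procedure for §1; with §1 gone it has nothing to operate on and falls away. §7 merely fixes the emergency suspension of §1; with §1 gone it has nothing to operate on and falls away. The only function of §3 is the notice-and-hearing requirement for §2, so it cannot stand once §2 is removed. §6 operates only by reference to §3, so it falls with §3. §5 declares §2, §3, and §6 mutually dependent; since one of them has fallen, all of them are of no effect. The remainder continues in force under §5. The provisions still in force are §4 and §5.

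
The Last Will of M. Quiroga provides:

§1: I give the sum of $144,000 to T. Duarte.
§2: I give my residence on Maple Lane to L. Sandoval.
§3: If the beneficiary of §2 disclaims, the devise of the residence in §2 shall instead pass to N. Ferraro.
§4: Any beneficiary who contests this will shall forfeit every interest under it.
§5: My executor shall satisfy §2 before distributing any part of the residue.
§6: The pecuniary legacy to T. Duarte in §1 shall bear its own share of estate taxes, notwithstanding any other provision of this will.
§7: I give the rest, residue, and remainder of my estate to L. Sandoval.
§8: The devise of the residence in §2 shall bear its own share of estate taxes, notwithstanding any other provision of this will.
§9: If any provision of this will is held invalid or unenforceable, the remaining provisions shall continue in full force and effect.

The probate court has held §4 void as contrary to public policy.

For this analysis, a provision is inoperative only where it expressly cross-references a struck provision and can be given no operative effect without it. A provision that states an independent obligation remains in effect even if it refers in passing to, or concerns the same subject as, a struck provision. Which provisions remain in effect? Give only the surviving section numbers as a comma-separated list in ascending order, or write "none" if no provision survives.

§4 is struck. No other provision's operative terms depend on §4. §9 is a severability clause and preserves every provision that can still be given independent effect. That leaves §1, §2, §3, §5, §6, §7, §8, and §9 in effect.

1, 2, 3, 5, 6, 7, 8, 9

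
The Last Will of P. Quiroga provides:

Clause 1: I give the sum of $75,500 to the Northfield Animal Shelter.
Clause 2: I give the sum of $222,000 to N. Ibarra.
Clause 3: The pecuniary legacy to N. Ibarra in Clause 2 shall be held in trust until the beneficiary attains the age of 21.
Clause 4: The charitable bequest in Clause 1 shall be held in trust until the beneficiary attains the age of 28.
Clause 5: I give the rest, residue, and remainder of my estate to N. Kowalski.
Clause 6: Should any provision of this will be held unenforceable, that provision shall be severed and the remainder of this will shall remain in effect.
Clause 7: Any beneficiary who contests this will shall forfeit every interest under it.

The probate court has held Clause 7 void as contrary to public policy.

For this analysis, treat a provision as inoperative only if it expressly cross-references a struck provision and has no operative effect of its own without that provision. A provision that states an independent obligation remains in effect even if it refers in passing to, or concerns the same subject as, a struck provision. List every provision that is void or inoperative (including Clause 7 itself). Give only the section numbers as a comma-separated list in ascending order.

7

Clause 7 is struck. Nothing else in the will is defined by reference to Clause 7. Under the severability clause in Clause 6, the remaining provisions continue in force. That leaves Clause 1, Clause 2, Clause 3, Clause 4, Clause 5, and Clause 6 in effect.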